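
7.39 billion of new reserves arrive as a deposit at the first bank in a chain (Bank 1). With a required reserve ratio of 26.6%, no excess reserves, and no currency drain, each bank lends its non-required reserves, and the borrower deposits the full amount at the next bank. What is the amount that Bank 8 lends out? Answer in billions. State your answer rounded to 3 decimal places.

Each bank lends a fraction (1 − rr) = 0.7340 of the deposit it receives, so Bank 8 receives 7.39·0.7340^7 and lends 7.39·0.7340^8 ≈ 0.6226 billion.

0.623 billion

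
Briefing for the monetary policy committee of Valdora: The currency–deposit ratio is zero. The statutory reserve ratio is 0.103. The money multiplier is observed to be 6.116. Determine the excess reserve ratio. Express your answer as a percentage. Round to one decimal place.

Using m = 6.116. Since m = (1 + c)/(c + rr + e), the denominator satisfies c + rr + e = (1 + c)/m = (1 + 0) / 6.116 ≈ 0.163506.
With c = 0 and rr = 0.103, the excess reserve ratio is 0.163506 − 0 − 0.103 = 0.060506.

6.1%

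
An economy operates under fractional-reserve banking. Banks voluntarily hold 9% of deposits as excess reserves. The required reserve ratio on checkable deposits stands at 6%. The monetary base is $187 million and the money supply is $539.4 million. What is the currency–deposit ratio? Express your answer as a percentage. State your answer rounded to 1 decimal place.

Using m = M/MB = 539.4/187 ≈ 2.884492. From m = (1 + c)/(c + rr + e), rearranging gives 1 + c = m·(c + rr + e), so c·(1 − m) = m·(rr + e) − 1.
Hence c = [m·(rr + e) − 1]/(1 − m) = [2.884492 × (0.06 + 0.09) − 1] / (1 − 2.884492) ≈ 0.301050.

30.1%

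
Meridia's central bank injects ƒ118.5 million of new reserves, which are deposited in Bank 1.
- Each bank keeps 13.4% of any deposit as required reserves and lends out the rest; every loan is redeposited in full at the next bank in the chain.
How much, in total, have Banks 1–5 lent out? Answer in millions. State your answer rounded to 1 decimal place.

ƒ392.8 million

Bank i lends (1 − rr)^i of the original deposit: Bank 1 lends 118.5·0.8660 = 102.6210, Bank 2 lends 118.5·0.8660² ≈ 88.8698, and so on.
Summing a geometric series: total = 118.5·[0.8660·(1 − 0.8660^5) / (1 − 0.8660)] ≈ 392.8180 million.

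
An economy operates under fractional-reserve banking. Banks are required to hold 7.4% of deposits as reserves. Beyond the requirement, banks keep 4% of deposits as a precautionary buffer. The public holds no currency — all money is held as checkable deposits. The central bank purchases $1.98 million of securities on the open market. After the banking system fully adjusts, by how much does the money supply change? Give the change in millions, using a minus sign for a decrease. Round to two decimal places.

The money multiplier is m = 1 / (rr + e) = 1 / (0.074 + 0.04) ≈ 8.7719.
The purchase adds 1.98 million of base, so ΔM = m × ΔMB = 8.7719 × (+1.98) ≈ 17.3684 million.

$17.37 million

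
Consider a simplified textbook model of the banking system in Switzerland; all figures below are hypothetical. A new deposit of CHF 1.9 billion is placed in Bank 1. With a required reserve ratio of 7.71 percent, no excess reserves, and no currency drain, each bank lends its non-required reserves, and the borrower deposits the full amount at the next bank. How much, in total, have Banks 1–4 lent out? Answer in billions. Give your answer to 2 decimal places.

CHF 6.24 billion

Bank i lends (1 − rr)^i of the original deposit: Bank 1 lends 1.9·0.9229 ≈ 1.7535, Bank 2 lends 1.9·0.9229² ≈ 1.6183, and so on.
Summing a geometric series: total = 1.9·[0.9229·(1 − 0.9229^4) / (1 − 0.9229)] ≈ 6.2438 billion.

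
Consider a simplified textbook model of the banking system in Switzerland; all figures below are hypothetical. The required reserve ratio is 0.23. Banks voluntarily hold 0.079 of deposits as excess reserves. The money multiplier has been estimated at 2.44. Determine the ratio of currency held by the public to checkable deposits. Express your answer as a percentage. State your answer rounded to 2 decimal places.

17.09%

Using m = 2.44. From m = (1 + c)/(c + rr + e), rearranging gives 1 + c = m·(c + rr + e), so c·(1 − m) = m·(rr + e) − 1.
Hence c = [m·(rr + e) − 1]/(1 − m) = [2.44 × (0.23 + 0.079) − 1] / (1 − 2.44) ≈ 0.170861.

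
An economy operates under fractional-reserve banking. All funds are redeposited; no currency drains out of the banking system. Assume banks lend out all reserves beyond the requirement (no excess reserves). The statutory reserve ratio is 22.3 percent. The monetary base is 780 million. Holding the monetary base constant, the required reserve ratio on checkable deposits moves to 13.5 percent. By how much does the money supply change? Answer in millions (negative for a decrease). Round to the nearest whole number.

2280 million

Initially m₁ = 1 / (0.223) ≈ 4.4843, so M₁ = 4.4843 × 780 = 3497.754 million.
After the change m₂ = 1 / (0.135) ≈ 7.4074, so M₂ = 7.4074 × 780 = 5777.772 million.
ΔM = M₂ − M₁ = 5777.772 − 3497.754 = 2280.018 million.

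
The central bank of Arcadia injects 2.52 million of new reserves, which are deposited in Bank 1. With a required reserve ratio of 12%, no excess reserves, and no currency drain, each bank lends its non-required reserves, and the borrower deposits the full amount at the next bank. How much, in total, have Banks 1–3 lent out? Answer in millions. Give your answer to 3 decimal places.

Bank i lends (1 − rr)^i of the original deposit: Bank 1 lends 2.52·0.8800 = 2.2176, Bank 2 lends 2.52·0.8800² ≈ 1.9515, and so on.
Summing a geometric series: total = 2.52·[0.8800·(1 − 0.8800^3) / (1 − 0.8800)] ≈ 5.8864 million.

5.886 million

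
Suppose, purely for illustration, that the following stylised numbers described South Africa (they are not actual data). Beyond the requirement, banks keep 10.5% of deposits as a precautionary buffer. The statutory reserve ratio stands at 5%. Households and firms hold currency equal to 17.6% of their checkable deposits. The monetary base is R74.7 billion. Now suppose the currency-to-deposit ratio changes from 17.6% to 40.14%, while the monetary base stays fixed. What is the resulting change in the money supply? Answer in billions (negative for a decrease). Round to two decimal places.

Initially m₁ = (1 + 0.176) / (0.05 + 0.105 + 0.176) ≈ 3.55287, so M₁ = 3.55287 × 74.7 ≈ 265.3994 billion.
After the change m₂ = (1 + 0.4014) / (0.05 + 0.105 + 0.4014) ≈ 2.51869, so M₂ = 2.51869 × 74.7 ≈ 188.1461 billion.
ΔM = M₂ − M₁ = 188.1461 − 265.3994 = -77.2533 billion.

-77.25 billion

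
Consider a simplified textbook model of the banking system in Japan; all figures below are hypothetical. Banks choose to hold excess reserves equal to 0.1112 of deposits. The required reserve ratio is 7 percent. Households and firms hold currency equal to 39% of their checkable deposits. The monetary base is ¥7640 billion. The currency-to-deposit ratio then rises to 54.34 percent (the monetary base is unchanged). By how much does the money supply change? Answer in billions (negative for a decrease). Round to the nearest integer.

Initially m₁ = (1 + 0.39) / (0.07 + 0.1112 + 0.39) ≈ 2.43347, so M₁ = 2.43347 × 7640 = 18591.7108 billion.
After the change m₂ = (1 + 0.5434) / (0.07 + 0.1112 + 0.5434) ≈ 2.13, so M₂ = 2.13 × 7640 = 16273.2 billion.
ΔM = M₂ − M₁ = 16273.2 − 18591.7108 = -2318.5108 billion.

-2319 billion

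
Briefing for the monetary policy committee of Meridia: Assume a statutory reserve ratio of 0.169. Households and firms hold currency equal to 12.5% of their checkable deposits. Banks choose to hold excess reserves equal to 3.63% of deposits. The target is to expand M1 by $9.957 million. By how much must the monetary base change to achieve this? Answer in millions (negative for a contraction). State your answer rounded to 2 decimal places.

The money multiplier is m = (1 + c) / (rr + e + c) = (1 + 0.125) / (0.169 + 0.0363 + 0.125) ≈ 3.4060.
ΔMB = ΔM / m = (+9.957) / 3.4060 ≈ 2.9234 million.

$2.92 million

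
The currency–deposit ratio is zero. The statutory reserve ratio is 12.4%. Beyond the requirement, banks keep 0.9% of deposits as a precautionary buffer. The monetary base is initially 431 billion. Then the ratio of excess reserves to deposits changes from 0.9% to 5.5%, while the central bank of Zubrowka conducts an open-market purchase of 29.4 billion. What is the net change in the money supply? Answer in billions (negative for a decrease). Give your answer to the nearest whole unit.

Before: m₁ = 1 / (0.124 + 0.009) ≈ 7.5188, MB₁ = 431, so M₁ = 7.5188 × 431 = 3240.6028 billion.
After: m₂ = 1 / (0.124 + 0.055) ≈ 5.5866, MB₂ = 431 + 29.4 = 460.4, so M₂ = 5.5866 × 460.4 ≈ 2572.0706 billion.
ΔM = M₂ − M₁ = 2572.0706 − 3240.6028 = -668.5322 billion.

-669 billion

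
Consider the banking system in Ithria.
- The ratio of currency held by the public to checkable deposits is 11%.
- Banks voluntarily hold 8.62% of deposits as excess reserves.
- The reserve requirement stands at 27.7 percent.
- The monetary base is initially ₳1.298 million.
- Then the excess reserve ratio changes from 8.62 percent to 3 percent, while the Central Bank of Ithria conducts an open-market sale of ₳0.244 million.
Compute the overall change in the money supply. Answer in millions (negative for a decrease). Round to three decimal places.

-0.239 million

Before: m₁ = (1 + 0.11) / (0.277 + 0.0862 + 0.11) ≈ 2.34573, MB₁ = 1.298, so M₁ = 2.34573 × 1.298 ≈ 3.0448 million.
After: m₂ = (1 + 0.11) / (0.277 + 0.03 + 0.11) ≈ 2.66187, MB₂ = 1.298 − 0.244 = 1.054, so M₂ = 2.66187 × 1.054 ≈ 2.8056 million.
ΔM = M₂ − M₁ = 2.8056 − 3.0448 = -0.2392 million.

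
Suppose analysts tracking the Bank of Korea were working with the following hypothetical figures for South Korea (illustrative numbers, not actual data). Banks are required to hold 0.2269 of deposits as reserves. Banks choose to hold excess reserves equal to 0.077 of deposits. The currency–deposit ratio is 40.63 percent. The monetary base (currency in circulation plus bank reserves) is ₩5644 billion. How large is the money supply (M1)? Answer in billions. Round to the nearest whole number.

₩11176 billion

The money multiplier is m = (1 + c) / (rr + e + c) = (1 + 0.4063) / (0.2269 + 0.077 + 0.4063) ≈ 1.98015.
So M = m × MB = 1.98015 × 5644 = 11175.9666 billion.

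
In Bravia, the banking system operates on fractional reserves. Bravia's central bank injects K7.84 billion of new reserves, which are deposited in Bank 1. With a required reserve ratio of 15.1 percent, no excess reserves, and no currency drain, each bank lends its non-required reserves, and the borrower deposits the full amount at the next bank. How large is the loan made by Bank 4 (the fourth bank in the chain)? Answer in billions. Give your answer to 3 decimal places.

Each bank lends a fraction (1 − rr) = 0.8490 of the deposit it receives, so Bank 4 receives 7.84·0.8490^3 and lends 7.84·0.8490^4 ≈ 4.0733 billion.

K4.073 billion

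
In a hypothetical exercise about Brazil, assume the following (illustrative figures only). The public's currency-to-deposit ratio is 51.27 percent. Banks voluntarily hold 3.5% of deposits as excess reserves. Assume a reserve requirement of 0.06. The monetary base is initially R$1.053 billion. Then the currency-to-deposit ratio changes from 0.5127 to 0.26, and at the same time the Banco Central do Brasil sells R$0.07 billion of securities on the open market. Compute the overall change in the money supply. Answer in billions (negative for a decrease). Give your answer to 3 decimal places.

R$0.868 billion

Before: m₁ = (1 + 0.5127) / (0.06 + 0.035 + 0.5127) ≈ 2.48922, MB₁ = 1.053, so M₁ = 2.48922 × 1.053 ≈ 2.6211 billion.
After: m₂ = (1 + 0.26) / (0.06 + 0.035 + 0.26) ≈ 3.54930, MB₂ = 1.053 − 0.07 = 0.983, so M₂ = 3.54930 × 0.983 ≈ 3.489 billion.
ΔM = M₂ − M₁ = 3.489 − 2.6211 = 0.8679 billion.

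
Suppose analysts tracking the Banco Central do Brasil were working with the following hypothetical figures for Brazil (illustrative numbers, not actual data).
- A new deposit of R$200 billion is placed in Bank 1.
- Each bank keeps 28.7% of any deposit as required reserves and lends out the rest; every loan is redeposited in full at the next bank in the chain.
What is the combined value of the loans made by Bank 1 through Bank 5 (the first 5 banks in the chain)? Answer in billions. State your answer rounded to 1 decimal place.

R$405.3 billion

Bank i lends (1 − rr)^i of the original deposit: Bank 1 lends 200·0.7130 = 142.6000, Bank 2 lends 200·0.7130² = 101.6738, and so on.
Summing a geometric series: total = 200·[0.7130·(1 − 0.7130^5) / (1 − 0.7130)] ≈ 405.3084 billion.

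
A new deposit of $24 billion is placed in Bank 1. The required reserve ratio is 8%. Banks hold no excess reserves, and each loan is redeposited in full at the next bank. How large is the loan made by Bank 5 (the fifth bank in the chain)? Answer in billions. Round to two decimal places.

$15.82 billion

Each bank lends a fraction (1 − rr) = 0.9200 of the deposit it receives, so Bank 5 receives 24·0.9200^4 and lends 24·0.9200^5 ≈ 15.8180 billion.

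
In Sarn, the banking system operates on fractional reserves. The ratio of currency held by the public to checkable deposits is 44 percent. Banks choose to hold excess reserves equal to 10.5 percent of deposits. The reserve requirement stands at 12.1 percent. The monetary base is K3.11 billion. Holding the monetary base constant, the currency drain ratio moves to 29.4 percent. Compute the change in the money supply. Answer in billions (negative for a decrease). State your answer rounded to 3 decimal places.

K1.015 billion

Initially m₁ = (1 + 0.44) / (0.121 + 0.105 + 0.44) ≈ 2.16216, so M₁ = 2.16216 × 3.11 ≈ 6.7243 billion.
After the change m₂ = (1 + 0.294) / (0.121 + 0.105 + 0.294) ≈ 2.48846, so M₂ = 2.48846 × 3.11 ≈ 7.7391 billion.
ΔM = M₂ − M₁ = 7.7391 − 6.7243 = 1.0148 billion.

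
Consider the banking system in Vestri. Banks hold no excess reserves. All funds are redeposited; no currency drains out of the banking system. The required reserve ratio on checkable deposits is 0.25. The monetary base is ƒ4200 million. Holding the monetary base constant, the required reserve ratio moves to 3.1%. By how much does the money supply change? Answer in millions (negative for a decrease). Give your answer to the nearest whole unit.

Initially m₁ = 1 / (0.25) = 4, so M₁ = 4 × 4200 = 16800 million.
After the change m₂ = 1 / (0.031) ≈ 32.25806, so M₂ = 32.25806 × 4200 = 135483.852 million.
ΔM = M₂ − M₁ = 135483.852 − 16800 = 118683.852 million.

ƒ118684 million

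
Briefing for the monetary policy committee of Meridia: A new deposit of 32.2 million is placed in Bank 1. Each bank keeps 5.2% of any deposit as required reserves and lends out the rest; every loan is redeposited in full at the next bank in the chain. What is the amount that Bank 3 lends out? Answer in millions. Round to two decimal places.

Each bank lends a fraction (1 − rr) = 0.9480 of the deposit it receives, so Bank 3 receives 32.2·0.9480^2 and lends 32.2·0.9480^3 ≈ 27.4335 million.

27.43 million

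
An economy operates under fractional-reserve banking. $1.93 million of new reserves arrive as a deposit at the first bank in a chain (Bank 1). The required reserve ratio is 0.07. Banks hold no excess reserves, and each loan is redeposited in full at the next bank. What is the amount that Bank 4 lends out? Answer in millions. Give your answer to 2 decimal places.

Each bank lends a fraction (1 − rr) = 0.9300 of the deposit it receives, so Bank 4 receives 1.93·0.9300^3 and lends 1.93·0.9300^4 ≈ 1.4437 million.

$1.44 million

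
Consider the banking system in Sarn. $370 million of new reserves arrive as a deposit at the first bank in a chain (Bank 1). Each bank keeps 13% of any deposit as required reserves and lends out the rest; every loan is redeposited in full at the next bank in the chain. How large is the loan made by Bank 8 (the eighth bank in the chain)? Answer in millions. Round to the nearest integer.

$121 million

Each bank lends a fraction (1 − rr) = 0.8700 of the deposit it receives, so Bank 8 receives 370·0.8700^7 and lends 370·0.8700^8 ≈ 121.4383 million.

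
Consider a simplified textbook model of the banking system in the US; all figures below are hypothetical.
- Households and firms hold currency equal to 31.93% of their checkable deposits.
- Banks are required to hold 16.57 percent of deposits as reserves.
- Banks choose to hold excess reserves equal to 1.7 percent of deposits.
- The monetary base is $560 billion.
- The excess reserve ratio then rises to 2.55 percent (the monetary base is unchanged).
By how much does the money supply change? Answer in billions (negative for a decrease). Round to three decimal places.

Initially m₁ = (1 + 0.3193) / (0.1657 + 0.017 + 0.3193) ≈ 2.6280876, so M₁ = 2.6280876 × 560 ≈ 1471.7291 billion.
After the change m₂ = (1 + 0.3193) / (0.1657 + 0.0255 + 0.3193) ≈ 2.5843291, so M₂ = 2.5843291 × 560 ≈ 1447.2243 billion.
ΔM = M₂ − M₁ = 1447.2243 − 1471.7291 = -24.5048 billion.

-24.505 billion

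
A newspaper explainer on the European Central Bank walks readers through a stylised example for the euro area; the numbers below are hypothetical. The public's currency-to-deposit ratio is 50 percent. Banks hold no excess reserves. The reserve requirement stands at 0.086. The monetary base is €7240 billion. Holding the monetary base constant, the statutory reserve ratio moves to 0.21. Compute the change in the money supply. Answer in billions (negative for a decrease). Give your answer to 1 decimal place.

Initially m₁ = (1 + 0.5) / (0.086 + 0.5) ≈ 2.559727, so M₁ = 2.559727 × 7240 ≈ 18532.4235 billion.
After the change m₂ = (1 + 0.5) / (0.21 + 0.5) ≈ 2.112676, so M₂ = 2.112676 × 7240 ≈ 15295.7742 billion.
ΔM = M₂ − M₁ = 15295.7742 − 18532.4235 = -3236.6493 billion.

-3236.6 billion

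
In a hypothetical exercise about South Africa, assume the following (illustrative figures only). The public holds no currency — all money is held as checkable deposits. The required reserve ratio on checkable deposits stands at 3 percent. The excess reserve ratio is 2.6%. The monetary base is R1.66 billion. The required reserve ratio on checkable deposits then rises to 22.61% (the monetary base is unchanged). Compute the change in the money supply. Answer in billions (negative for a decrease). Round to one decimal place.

Initially m₁ = 1 / (0.03 + 0.026) ≈ 17.8571, so M₁ = 17.8571 × 1.66 ≈ 29.6428 billion.
After the change m₂ = 1 / (0.2261 + 0.026) ≈ 3.9667, so M₂ = 3.9667 × 1.66 ≈ 6.5847 billion.
ΔM = M₂ − M₁ = 6.5847 − 29.6428 = -23.0581 billion.

-23.1 billion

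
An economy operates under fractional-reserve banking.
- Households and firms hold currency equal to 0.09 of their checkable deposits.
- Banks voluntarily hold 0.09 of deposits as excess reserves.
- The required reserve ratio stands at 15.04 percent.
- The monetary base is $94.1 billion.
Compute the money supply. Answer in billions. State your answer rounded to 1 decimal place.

The money multiplier is m = (1 + c) / (rr + e + c) = (1 + 0.09) / (0.1504 + 0.09 + 0.09) ≈ 3.2990.
So M = m × MB = 3.2990 × 94.1 = 310.4359 billion.

$310.4 billion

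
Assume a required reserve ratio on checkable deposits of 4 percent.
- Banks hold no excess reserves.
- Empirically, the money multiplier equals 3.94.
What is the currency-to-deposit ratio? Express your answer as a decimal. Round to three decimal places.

0.287

Using m = 3.94. From m = (1 + c)/(c + rr + e), rearranging gives 1 + c = m·(c + rr + e), so c·(1 − m) = m·(rr + e) − 1.
Hence c = [m·(rr + e) − 1]/(1 − m) = [3.94 × (0.04 + 0) − 1] / (1 − 3.94) ≈ 0.286531.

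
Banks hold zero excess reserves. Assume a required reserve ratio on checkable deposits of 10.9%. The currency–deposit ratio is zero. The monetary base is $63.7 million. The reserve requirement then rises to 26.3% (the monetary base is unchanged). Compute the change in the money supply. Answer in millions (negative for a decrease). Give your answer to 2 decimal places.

-342.20 million

Initially m₁ = 1 / (0.109) ≈ 9.17431, so M₁ = 9.17431 × 63.7 ≈ 584.4035 million.
After the change m₂ = 1 / (0.263) ≈ 3.80228, so M₂ = 3.80228 × 63.7 ≈ 242.2052 million.
ΔM = M₂ − M₁ = 242.2052 − 584.4035 = -342.1983 million.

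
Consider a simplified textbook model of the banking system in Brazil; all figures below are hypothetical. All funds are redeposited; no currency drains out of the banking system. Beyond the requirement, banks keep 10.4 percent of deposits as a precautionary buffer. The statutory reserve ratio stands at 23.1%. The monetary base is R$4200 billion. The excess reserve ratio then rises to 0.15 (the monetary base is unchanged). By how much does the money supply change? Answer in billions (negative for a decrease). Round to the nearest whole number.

-1514 billion

Initially m₁ = 1 / (0.231 + 0.104) ≈ 2.98507, so M₁ = 2.98507 × 4200 = 12537.294 billion.
After the change m₂ = 1 / (0.231 + 0.15) ≈ 2.62467, so M₂ = 2.62467 × 4200 = 11023.614 billion.
ΔM = M₂ − M₁ = 11023.614 − 12537.294 = -1513.68 billion.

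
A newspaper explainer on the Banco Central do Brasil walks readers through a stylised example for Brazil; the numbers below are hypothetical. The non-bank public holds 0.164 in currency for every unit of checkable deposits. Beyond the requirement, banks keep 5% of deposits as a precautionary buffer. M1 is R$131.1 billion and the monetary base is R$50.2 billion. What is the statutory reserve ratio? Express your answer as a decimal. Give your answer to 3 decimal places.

Using m = M/MB = 131.1/50.2 ≈ 2.611554. Since m = (1 + c)/(c + rr + e), the denominator satisfies c + rr + e = (1 + c)/m = (1 + 0.164) / 2.611554 ≈ 0.445712.
With c = 0.164 and e = 0.05, the statutory reserve ratio is 0.445712 − 0.164 − 0.05 = 0.231712.

0.232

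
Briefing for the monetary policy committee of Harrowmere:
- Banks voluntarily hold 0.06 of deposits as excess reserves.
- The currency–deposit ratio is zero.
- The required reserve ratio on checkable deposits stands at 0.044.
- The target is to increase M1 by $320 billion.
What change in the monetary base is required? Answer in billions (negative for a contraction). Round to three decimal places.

$33.280 billion

The money multiplier is m = 1 / (rr + e) = 1 / (0.044 + 0.06) ≈ 9.6153846.
ΔMB = ΔM / m = (+320) / 9.6153846 ≈ 33.28 billion.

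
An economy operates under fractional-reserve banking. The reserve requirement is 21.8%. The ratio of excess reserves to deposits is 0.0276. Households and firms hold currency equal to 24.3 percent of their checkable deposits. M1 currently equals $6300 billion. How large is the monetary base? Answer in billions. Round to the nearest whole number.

The money multiplier is m = (1 + c) / (rr + e + c) = (1 + 0.243) / (0.218 + 0.0276 + 0.243) ≈ 2.54400.
MB = M / m = 6300 / 2.54400 ≈ 2476.4151 billion.

$2476 billion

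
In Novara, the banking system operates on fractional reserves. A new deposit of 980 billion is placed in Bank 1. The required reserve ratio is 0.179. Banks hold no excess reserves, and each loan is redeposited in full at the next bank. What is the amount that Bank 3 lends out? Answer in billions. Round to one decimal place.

542.3 billion

Each bank lends a fraction (1 − rr) = 0.8210 of the deposit it receives, so Bank 3 receives 980·0.8210^2 and lends 980·0.8210^3 ≈ 542.3199 billion.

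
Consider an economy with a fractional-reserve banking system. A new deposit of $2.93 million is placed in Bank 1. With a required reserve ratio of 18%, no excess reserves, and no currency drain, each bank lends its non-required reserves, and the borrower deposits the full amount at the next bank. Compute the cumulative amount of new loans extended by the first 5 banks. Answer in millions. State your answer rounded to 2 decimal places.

Bank i lends (1 − rr)^i of the original deposit: Bank 1 lends 2.93·0.8200 = 2.4026, Bank 2 lends 2.93·0.8200² ≈ 1.9701, and so on.
Summing a geometric series: total = 2.93·[0.8200·(1 − 0.8200^5) / (1 − 0.8200)] ≈ 8.3992 million.

$8.40 million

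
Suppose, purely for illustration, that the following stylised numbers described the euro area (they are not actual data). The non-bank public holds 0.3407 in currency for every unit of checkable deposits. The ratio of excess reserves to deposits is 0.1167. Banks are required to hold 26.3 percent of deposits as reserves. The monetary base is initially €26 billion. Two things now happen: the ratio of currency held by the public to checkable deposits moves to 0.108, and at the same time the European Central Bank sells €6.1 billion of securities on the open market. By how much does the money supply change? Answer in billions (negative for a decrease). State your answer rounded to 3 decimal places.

-3.177 billion

Before: m₁ = (1 + 0.3407) / (0.263 + 0.1167 + 0.3407) ≈ 1.861049, MB₁ = 26, so M₁ = 1.861049 × 26 ≈ 48.3873 billion.
After: m₂ = (1 + 0.108) / (0.263 + 0.1167 + 0.108) ≈ 2.271888, MB₂ = 26 − 6.1 = 19.9, so M₂ = 2.271888 × 19.9 ≈ 45.2106 billion.
ΔM = M₂ − M₁ = 45.2106 − 48.3873 = -3.1767 billion.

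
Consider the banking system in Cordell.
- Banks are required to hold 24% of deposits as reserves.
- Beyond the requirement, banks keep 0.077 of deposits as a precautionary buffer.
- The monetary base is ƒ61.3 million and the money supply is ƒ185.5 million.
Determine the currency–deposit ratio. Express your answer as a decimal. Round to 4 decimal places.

0.0201

Using m = M/MB = 185.5/61.3 ≈ 3.026101. From m = (1 + c)/(c + rr + e), rearranging gives 1 + c = m·(c + rr + e), so c·(1 − m) = m·(rr + e) − 1.
Hence c = [m·(rr + e) − 1]/(1 − m) = [3.026101 × (0.24 + 0.077) − 1] / (1 − 3.026101) ≈ 0.020101.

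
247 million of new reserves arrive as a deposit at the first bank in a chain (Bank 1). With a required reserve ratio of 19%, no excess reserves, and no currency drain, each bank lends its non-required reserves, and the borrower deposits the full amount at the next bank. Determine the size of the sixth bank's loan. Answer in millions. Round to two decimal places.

69.76 million

Each bank lends a fraction (1 − rr) = 0.8100 of the deposit it receives, so Bank 6 receives 247·0.8100^5 and lends 247·0.8100^6 ≈ 69.7601 million.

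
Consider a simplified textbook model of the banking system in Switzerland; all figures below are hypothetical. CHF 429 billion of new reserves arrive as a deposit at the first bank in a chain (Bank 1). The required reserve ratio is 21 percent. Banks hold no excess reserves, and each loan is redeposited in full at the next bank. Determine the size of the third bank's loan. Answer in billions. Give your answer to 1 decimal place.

Each bank lends a fraction (1 − rr) = 0.7900 of the deposit it receives, so Bank 3 receives 429·0.7900^2 and lends 429·0.7900^3 ≈ 211.5137 billion.

CHF 211.5 billion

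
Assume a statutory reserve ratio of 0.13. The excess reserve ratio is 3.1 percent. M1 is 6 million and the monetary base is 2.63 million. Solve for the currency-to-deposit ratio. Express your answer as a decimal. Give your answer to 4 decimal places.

0.4938

Using m = M/MB = 6/2.63 ≈ 2.281369. From m = (1 + c)/(c + rr + e), rearranging gives 1 + c = m·(c + rr + e), so c·(1 − m) = m·(rr + e) − 1.
Hence c = [m·(rr + e) − 1]/(1 − m) = [2.281369 × (0.13 + 0.031) − 1] / (1 − 2.281369) ≈ 0.493768.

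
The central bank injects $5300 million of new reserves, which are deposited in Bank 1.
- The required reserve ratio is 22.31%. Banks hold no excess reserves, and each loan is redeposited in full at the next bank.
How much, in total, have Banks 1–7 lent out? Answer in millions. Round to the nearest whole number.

$15303 million

Bank i lends (1 − rr)^i of the original deposit: Bank 1 lends 5300·0.7769 = 4117.5700, Bank 2 lends 5300·0.7769² ≈ 3198.9401, and so on.
Summing a geometric series: total = 5300·[0.7769·(1 − 0.7769^7) / (1 − 0.7769)] ≈ 15303.3570 million.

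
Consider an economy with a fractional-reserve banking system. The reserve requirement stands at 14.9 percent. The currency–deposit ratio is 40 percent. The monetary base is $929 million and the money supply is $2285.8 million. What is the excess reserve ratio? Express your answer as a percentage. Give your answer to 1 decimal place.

Using m = M/MB = 2285.8/929 ≈ 2.460495. Since m = (1 + c)/(c + rr + e), the denominator satisfies c + rr + e = (1 + c)/m = (1 + 0.4) / 2.460495 ≈ 0.568991.
With c = 0.4 and rr = 0.149, the excess reserve ratio is 0.568991 − 0.4 − 0.149 = 0.019991.

2.0%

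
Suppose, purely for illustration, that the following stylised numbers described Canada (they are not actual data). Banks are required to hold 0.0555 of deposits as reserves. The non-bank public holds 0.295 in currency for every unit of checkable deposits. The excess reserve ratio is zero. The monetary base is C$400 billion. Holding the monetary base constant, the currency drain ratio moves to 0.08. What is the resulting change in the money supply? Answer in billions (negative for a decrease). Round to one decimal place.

C$1710.3 billion

Initially m₁ = (1 + 0.295) / (0.0555 + 0.295) ≈ 3.69472, so M₁ = 3.69472 × 400 = 1477.888 billion.
After the change m₂ = (1 + 0.08) / (0.0555 + 0.08) ≈ 7.97048, so M₂ = 7.97048 × 400 = 3188.192 billion.
ΔM = M₂ − M₁ = 3188.192 − 1477.888 = 1710.304 billion.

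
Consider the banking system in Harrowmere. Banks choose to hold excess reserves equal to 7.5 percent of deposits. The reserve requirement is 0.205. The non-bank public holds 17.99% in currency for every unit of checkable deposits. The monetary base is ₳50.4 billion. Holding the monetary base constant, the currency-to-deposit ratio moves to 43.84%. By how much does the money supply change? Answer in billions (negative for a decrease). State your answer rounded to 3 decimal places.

-28.392 billion

Initially m₁ = (1 + 0.1799) / (0.205 + 0.075 + 0.1799) ≈ 2.565558, so M₁ = 2.565558 × 50.4 ≈ 129.3041 billion.
After the change m₂ = (1 + 0.4384) / (0.205 + 0.075 + 0.4384) ≈ 2.002227, so M₂ = 2.002227 × 50.4 ≈ 100.9122 billion.
ΔM = M₂ − M₁ = 100.9122 − 129.3041 = -28.3919 billion.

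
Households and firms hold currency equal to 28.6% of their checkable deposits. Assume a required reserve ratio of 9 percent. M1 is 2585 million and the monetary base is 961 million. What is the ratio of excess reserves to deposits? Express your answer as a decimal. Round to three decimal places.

0.102

Using m = M/MB = 2585/961 ≈ 2.689906. Since m = (1 + c)/(c + rr + e), the denominator satisfies c + rr + e = (1 + c)/m = (1 + 0.286) / 2.689906 ≈ 0.478084.
With c = 0.286 and rr = 0.09, the ratio of excess reserves to deposits is 0.478084 − 0.286 − 0.09 = 0.102084.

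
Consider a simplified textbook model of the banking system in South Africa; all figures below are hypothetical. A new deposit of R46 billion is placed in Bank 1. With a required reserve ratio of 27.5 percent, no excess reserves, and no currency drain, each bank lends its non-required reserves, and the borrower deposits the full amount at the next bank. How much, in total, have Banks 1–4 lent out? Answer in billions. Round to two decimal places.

Bank i lends (1 − rr)^i of the original deposit: Bank 1 lends 46·0.7250 = 33.3500, Bank 2 lends 46·0.7250² ≈ 24.1788, and so on.
Summing a geometric series: total = 46·[0.7250·(1 − 0.7250^4) / (1 − 0.7250)] ≈ 87.7673 billion.

R87.77 billion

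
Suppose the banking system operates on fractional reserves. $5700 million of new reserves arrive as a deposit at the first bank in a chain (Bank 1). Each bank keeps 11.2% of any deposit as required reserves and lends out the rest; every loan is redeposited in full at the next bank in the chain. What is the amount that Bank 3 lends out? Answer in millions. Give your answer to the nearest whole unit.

$3991 million

Each bank lends a fraction (1 − rr) = 0.8880 of the deposit it receives, so Bank 3 receives 5700·0.8880^2 and lends 5700·0.8880^3 ≈ 3991.2943 million.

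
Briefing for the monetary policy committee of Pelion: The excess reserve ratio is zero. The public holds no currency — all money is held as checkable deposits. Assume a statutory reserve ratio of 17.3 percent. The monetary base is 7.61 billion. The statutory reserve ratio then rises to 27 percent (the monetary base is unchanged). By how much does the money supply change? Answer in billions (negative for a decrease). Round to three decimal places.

-15.803 billion

Initially m₁ = 1 / (0.173) ≈ 5.78035, so M₁ = 5.78035 × 7.61 ≈ 43.9885 billion.
After the change m₂ = 1 / (0.27) ≈ 3.70370, so M₂ = 3.70370 × 7.61 ≈ 28.1852 billion.
ΔM = M₂ − M₁ = 28.1852 − 43.9885 = -15.8033 billion.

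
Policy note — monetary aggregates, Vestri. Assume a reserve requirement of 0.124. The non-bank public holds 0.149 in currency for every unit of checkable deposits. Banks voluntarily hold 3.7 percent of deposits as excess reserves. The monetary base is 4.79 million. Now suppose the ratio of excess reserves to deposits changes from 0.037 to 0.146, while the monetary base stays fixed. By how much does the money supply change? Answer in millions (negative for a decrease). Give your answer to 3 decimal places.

Initially m₁ = (1 + 0.149) / (0.124 + 0.037 + 0.149) ≈ 3.70645, so M₁ = 3.70645 × 4.79 ≈ 17.7539 million.
After the change m₂ = (1 + 0.149) / (0.124 + 0.146 + 0.149) ≈ 2.74224, so M₂ = 2.74224 × 4.79 ≈ 13.1353 million.
ΔM = M₂ − M₁ = 13.1353 − 17.7539 = -4.6186 million.

-4.619 million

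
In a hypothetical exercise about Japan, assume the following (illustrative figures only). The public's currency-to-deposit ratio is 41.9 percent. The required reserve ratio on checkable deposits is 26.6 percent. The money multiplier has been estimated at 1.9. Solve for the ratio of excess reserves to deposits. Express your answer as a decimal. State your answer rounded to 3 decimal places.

Using m = 1.9. Since m = (1 + c)/(c + rr + e), the denominator satisfies c + rr + e = (1 + c)/m = (1 + 0.419) / 1.9 ≈ 0.746842.
With c = 0.419 and rr = 0.266, the ratio of excess reserves to deposits is 0.746842 − 0.419 − 0.266 = 0.061842.

0.062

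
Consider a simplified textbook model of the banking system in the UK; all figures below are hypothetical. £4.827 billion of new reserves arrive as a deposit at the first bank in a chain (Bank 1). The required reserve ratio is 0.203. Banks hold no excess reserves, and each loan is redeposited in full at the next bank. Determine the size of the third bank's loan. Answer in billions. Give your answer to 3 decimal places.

Each bank lends a fraction (1 − rr) = 0.7970 of the deposit it receives, so Bank 3 receives 4.827·0.7970^2 and lends 4.827·0.7970^3 ≈ 2.4437 billion.

£2.444 billion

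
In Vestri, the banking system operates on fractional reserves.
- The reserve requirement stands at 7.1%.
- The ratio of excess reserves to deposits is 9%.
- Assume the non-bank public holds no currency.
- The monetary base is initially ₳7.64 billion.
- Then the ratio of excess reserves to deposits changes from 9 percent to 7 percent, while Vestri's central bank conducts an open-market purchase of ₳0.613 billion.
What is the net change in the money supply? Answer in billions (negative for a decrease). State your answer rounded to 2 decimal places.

Before: m₁ = 1 / (0.071 + 0.09) ≈ 6.2112, MB₁ = 7.64, so M₁ = 6.2112 × 7.64 ≈ 47.4536 billion.
After: m₂ = 1 / (0.071 + 0.07) ≈ 7.0922, MB₂ = 7.64 + 0.613 = 8.253, so M₂ = 7.0922 × 8.253 ≈ 58.5319 billion.
ΔM = M₂ − M₁ = 58.5319 − 47.4536 = 11.0783 billion.

₳11.08 billion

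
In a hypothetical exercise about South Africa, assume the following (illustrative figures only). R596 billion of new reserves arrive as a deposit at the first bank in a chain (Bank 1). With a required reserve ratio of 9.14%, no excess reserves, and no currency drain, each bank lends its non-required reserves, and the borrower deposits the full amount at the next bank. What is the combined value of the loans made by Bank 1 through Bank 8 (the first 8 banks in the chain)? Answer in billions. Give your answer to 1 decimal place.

R3172.7 billion

Bank i lends (1 − rr)^i of the original deposit: Bank 1 lends 596·0.9086 = 541.5256, Bank 2 lends 596·0.9086² ≈ 492.0302, and so on.
Summing a geometric series: total = 596·[0.9086·(1 − 0.9086^8) / (1 − 0.9086)] ≈ 3172.7483 billion.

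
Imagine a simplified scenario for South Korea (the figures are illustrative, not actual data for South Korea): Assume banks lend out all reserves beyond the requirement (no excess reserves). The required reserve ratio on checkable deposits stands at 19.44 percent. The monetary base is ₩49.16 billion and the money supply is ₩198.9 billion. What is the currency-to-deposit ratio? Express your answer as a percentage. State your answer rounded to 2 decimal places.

Using m = M/MB = 198.9/49.16 ≈ 4.045972. From m = (1 + c)/(c + rr + e), rearranging gives 1 + c = m·(c + rr + e), so c·(1 − m) = m·(rr + e) − 1.
Hence c = [m·(rr + e) − 1]/(1 − m) = [4.045972 × (0.1944 + 0) − 1] / (1 − 4.045972) ≈ 0.070080.

7.01%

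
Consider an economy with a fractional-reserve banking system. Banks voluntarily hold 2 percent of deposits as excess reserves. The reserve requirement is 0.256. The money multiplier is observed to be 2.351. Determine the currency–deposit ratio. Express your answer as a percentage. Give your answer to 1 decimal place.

Using m = 2.351. From m = (1 + c)/(c + rr + e), rearranging gives 1 + c = m·(c + rr + e), so c·(1 − m) = m·(rr + e) − 1.
Hence c = [m·(rr + e) − 1]/(1 − m) = [2.351 × (0.256 + 0.02) − 1] / (1 − 2.351) ≈ 0.259899.

26.0%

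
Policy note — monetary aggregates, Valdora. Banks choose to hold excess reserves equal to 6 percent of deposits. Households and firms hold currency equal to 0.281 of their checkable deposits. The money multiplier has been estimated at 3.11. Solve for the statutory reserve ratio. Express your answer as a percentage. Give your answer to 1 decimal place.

Using m = 3.11. Since m = (1 + c)/(c + rr + e), the denominator satisfies c + rr + e = (1 + c)/m = (1 + 0.281) / 3.11 ≈ 0.411897.
With c = 0.281 and e = 0.06, the statutory reserve ratio is 0.411897 − 0.281 − 0.06 = 0.070897.

7.1%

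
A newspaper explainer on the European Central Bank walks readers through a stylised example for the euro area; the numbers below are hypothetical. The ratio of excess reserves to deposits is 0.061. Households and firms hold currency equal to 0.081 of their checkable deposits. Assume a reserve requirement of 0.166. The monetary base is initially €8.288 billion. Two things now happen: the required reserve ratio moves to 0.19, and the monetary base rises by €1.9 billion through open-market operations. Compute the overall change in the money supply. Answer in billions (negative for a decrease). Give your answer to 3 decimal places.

Before: m₁ = (1 + 0.081) / (0.166 + 0.061 + 0.081) ≈ 3.509740, MB₁ = 8.288, so M₁ = 3.509740 × 8.288 ≈ 29.0887 billion.
After: m₂ = (1 + 0.081) / (0.19 + 0.061 + 0.081) ≈ 3.256024, MB₂ = 8.288 + 1.9 = 10.188, so M₂ = 3.256024 × 10.188 ≈ 33.1724 billion.
ΔM = M₂ − M₁ = 33.1724 − 29.0887 = 4.0837 billion.

€4.084 billion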